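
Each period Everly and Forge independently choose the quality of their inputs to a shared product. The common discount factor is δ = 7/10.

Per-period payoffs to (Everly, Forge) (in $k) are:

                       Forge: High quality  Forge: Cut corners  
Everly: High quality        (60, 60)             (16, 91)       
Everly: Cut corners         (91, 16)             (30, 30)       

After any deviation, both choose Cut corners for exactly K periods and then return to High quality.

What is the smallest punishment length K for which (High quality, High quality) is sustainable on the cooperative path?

IC: δ(1−δ^K)/(1−δ) ≥ (91−60)/(60−30) = 31/30.
With δ = 7/10: need 1 − δ^K ≥ 31/30·(1−7/10)/(7/10), i.e. δ^K ≤ 0.5571.
Since (7/10)^1 = 0.7000 and (7/10)^2 = 0.4900, the smallest such K is 2.

2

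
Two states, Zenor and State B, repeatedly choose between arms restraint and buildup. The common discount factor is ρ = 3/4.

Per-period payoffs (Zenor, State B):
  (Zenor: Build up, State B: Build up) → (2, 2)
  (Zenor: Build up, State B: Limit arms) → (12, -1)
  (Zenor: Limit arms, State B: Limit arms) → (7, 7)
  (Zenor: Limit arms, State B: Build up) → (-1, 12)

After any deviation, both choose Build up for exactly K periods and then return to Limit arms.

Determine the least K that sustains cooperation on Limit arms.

Need Σ_{k=1}^{K} ρ^k ≥ (12−7)/(7−2) = 1.0000 at ρ = 3/4.
At K = 1 the sum is 0.7500 < 1.0000; at K = 2 it is 1.3125 ≥ 1.0000.
So the minimum punishment length is K = 2.

2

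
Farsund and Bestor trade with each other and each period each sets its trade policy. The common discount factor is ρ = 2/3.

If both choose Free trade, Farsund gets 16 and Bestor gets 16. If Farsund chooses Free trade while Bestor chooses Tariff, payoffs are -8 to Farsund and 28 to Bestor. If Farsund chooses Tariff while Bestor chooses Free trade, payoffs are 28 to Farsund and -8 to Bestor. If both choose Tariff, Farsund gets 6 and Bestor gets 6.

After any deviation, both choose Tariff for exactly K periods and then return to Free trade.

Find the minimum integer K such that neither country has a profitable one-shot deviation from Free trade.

Need Σ_{k=1}^{K} ρ^k ≥ (28−16)/(16−6) = 1.2000 at ρ = 2/3.
At K = 2 the sum is 1.1111 < 1.2000; at K = 3 it is 1.4074 ≥ 1.2000.
So the minimum punishment length is K = 3.

3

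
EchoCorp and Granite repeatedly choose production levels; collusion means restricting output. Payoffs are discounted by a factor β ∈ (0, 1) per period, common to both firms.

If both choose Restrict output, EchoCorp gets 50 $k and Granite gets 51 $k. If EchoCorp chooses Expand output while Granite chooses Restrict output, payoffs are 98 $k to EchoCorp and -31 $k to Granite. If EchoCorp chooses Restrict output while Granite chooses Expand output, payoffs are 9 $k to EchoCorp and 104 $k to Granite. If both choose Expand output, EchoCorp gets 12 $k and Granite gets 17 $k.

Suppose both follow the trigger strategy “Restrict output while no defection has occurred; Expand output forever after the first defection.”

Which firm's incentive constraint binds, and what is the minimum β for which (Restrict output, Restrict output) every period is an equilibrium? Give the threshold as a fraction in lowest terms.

EchoCorp's threshold: (98−50)/(98−12) = 24/43.
Granite's threshold: (104−51)/(104−17) = 53/87.
24/43 < 53/87, so Granite binds and β* = 53/87.

Granite; β ≥ 53/87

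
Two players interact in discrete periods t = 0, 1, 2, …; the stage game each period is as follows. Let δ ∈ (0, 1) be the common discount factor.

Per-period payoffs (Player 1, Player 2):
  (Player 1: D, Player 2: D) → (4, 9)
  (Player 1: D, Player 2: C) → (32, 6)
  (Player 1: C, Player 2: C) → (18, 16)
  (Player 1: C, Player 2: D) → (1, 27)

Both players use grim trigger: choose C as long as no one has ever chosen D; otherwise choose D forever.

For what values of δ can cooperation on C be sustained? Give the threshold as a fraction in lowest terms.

Player 1: cooperation gives 18 each period; deviation gives 32 once then 4 forever.
  18/(1−δ) ≥ 32 + 4δ/(1−δ) ⇒ δ ≥ 14/28 = 1/2.
Player 2: cooperation gives 16 each period; deviation gives 27 once then 9 forever.
  δ ≥ 11/18.
Both must hold, so the binding constraint is Player 2's: δ ≥ 11/18.

11/18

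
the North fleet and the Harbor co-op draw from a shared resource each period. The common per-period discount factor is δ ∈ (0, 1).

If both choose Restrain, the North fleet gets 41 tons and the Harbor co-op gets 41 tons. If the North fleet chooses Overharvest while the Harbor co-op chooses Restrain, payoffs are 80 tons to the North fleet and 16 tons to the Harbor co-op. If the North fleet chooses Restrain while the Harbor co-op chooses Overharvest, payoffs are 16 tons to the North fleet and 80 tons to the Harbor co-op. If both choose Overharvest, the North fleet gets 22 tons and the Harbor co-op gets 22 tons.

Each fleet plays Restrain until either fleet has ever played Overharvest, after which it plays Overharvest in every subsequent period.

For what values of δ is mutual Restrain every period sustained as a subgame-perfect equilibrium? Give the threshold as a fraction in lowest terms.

39/58

Under grim trigger the critical discount factor is (T−C)/(T−P) with T = 80, C = 41, P = 22.
δ* = (80−41)/(80−22) = 39/58.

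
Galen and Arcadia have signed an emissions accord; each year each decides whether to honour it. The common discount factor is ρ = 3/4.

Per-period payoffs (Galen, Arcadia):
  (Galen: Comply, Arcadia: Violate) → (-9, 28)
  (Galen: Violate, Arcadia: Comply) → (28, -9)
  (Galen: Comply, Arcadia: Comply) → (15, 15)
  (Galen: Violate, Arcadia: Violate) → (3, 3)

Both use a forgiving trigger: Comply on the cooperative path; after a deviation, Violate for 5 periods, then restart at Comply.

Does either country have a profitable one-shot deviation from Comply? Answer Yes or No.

Comparing payoff streams over the 6 periods until play realigns: cooperate → 15(1+ρ+…+ρ^5); deviate → 28 + 3(ρ+…+ρ^5).
Cooperation is sustained iff (15−3)(ρ+…+ρ^5) ≥ 28−15.
ρ+…+ρ^5 = 3/4·(1−(3/4)^5)/(1−3/4) = 2.2881, and (28−15)/(15−3) = 1.0833.
2.2881 ≥ 1.0833, so cooperation is sustainable.

No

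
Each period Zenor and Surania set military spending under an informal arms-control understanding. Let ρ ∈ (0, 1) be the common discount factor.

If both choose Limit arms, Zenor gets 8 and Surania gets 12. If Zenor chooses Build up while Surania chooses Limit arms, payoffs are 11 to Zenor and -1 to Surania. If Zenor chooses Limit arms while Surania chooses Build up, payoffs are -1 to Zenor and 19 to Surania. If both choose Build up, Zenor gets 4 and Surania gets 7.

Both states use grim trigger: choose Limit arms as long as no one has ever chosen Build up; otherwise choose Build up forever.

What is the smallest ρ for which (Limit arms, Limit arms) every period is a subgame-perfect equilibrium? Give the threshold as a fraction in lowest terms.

Zenor's threshold: (11−8)/(11−4) = 3/7.
Surania's threshold: (19−12)/(19−7) = 7/12.
3/7 < 7/12, so Surania binds and ρ* = 7/12.

7/12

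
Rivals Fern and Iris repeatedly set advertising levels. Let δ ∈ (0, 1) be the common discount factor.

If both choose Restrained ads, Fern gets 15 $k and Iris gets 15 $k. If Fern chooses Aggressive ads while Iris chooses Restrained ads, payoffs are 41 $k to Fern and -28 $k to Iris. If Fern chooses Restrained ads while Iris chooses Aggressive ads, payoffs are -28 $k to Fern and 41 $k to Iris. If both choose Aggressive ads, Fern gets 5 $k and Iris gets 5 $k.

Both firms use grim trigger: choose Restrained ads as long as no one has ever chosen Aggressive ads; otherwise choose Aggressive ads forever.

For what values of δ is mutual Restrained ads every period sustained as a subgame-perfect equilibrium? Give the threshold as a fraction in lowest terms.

15/(1−δ) ≥ 41 + 5δ/(1−δ)
15 ≥ 41 − 36δ
δ ≥ 26/36 = 13/18.

13/18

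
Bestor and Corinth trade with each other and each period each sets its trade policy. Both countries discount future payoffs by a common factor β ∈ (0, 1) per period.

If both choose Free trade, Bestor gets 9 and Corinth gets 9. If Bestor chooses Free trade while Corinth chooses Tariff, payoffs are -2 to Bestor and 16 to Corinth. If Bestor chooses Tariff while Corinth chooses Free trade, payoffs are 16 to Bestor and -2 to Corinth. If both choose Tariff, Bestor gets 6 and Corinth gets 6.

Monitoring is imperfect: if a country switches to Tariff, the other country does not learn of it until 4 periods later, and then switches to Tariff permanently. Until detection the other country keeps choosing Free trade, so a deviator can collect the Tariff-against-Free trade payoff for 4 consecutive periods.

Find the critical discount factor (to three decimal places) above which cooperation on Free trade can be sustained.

Deviating for the 4 undetected periods gains 16−9 = 7 per period over cooperation, then loses 9−6 = 3 per period forever once punishment starts.
Gain: 7(1 + β + … + β^3); loss: 3·β^4/(1−β).
No profitable deviation ⇔ 7(1−β^4) ≤ 3·β^4, i.e. β^4 ≥ 7/(7+3) = 7/10.
Hence β ≥ (7/10)^(1/4) ≈ 0.915.

0.915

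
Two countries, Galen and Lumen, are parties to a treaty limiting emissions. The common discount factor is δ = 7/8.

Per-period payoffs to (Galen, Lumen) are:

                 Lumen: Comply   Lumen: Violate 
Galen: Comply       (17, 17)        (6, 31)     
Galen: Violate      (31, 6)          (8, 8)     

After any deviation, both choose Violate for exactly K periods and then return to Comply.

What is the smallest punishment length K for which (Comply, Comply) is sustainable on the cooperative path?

2

Need Σ_{k=1}^{K} δ^k ≥ (31−17)/(17−8) = 1.5556 at δ = 7/8.
At K = 1 the sum is 0.8750 < 1.5556; at K = 2 it is 1.6406 ≥ 1.5556.
So the minimum punishment length is K = 2.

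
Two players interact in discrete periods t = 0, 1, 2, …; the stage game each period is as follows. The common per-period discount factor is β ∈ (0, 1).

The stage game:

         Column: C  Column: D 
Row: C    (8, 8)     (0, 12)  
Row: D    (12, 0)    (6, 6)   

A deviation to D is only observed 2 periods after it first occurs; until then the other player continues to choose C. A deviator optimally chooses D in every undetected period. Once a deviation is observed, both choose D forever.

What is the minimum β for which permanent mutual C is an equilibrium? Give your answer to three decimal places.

Deviating for the 2 undetected periods gains 12−8 = 4 per period over cooperation, then loses 8−6 = 2 per period forever once punishment starts.
Gain: 4(1 + β + … + β^1); loss: 2·β^2/(1−β).
No profitable deviation ⇔ 4(1−β^2) ≤ 2·β^2, i.e. β^2 ≥ 4/(4+2) = 2/3.
Hence β ≥ (2/3)^(1/2) ≈ 0.816.

0.816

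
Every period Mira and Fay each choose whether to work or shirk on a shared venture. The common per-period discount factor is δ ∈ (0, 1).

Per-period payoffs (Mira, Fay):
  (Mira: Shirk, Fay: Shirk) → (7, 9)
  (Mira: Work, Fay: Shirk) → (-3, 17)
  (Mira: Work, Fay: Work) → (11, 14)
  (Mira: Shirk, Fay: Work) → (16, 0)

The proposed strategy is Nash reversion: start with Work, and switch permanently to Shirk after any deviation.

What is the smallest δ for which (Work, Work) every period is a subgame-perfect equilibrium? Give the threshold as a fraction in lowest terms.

Mira: cooperation gives 11 each period; deviation gives 16 once then 7 forever.
  11/(1−δ) ≥ 16 + 7δ/(1−δ) ⇒ δ ≥ 5/9.
Fay: cooperation gives 14 each period; deviation gives 17 once then 9 forever.
  δ ≥ 3/8.
Both must hold, so the binding constraint is Mira's: δ ≥ 5/9.

5/9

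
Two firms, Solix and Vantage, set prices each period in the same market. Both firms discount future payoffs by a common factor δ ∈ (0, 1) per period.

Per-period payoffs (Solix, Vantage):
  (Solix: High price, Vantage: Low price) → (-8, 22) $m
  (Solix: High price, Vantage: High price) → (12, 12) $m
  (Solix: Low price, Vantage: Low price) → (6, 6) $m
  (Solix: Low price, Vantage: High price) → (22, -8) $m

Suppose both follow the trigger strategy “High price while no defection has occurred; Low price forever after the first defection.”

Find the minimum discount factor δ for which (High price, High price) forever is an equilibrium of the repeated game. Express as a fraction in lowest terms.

5/8

Under grim trigger the critical discount factor is (T−C)/(T−P) with T = 22, C = 12, P = 6.
δ* = (22−12)/(22−6) = 10/16 = 5/8.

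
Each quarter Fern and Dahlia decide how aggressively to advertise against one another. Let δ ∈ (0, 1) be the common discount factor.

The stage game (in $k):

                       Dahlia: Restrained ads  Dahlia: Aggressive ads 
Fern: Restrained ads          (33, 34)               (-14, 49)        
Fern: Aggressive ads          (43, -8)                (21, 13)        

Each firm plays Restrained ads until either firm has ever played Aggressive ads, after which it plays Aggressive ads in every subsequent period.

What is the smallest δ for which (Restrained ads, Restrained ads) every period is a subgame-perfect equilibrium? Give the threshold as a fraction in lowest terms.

Fern's threshold: (43−33)/(43−21) = 5/11.
Dahlia's threshold: (49−34)/(49−13) = 5/12.
5/11 > 5/12, so Fern binds and δ* = 5/11.

5/11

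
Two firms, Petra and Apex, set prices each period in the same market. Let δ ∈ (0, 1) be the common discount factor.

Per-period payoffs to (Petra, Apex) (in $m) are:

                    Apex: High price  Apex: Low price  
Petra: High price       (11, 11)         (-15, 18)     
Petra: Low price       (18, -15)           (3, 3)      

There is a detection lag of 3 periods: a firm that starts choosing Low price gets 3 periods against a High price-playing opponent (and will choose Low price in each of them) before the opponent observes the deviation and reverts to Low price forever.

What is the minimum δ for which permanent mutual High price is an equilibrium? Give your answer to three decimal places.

The best deviation is to choose Low price for all 3 undetected periods, earning 18 each, then 3 forever once detected.
Deviation value: 18(1−δ^3)/(1−δ) + 3δ^3/(1−δ); cooperation value: 11/(1−δ).
IC: 11 ≥ 18(1−δ^3) + 3δ^3 = 18 − 15δ^3.
So δ^3 ≥ 7/15, giving δ ≥ (7/15)^(1/3) ≈ 0.776.

0.776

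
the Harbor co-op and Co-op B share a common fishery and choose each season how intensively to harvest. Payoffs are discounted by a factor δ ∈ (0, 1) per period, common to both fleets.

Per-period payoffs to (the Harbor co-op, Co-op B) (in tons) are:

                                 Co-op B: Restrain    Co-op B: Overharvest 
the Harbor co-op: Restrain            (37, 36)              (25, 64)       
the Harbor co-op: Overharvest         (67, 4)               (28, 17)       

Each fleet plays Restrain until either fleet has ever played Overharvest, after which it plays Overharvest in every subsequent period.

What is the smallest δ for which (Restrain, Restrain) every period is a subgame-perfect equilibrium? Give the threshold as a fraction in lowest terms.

For the Harbor co-op: deviation gain 67−37 = 30, per-period punishment loss 37−28 = 9. IC gives δ ≥ 30/39 = 10/13.
For Co-op B: gain 28, loss 19 per period, so δ ≥ 28/47.
The tighter constraint is the Harbor co-op's, so cooperation needs δ ≥ 10/13.

10/13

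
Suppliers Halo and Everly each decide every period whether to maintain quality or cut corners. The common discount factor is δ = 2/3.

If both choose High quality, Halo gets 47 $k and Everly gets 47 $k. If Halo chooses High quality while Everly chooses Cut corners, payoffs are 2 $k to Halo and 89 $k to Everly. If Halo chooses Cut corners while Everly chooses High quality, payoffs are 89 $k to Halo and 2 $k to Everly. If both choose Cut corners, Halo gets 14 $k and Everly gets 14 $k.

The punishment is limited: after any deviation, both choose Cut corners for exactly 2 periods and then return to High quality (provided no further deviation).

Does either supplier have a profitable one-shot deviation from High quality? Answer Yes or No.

IC: δ+…+δ^2 ≥ (89−47)/(47−14) = 14/11.
At δ = 2/3: partial sum = 1.1111 < 1.2727. Cooperation not sustainable.

Yes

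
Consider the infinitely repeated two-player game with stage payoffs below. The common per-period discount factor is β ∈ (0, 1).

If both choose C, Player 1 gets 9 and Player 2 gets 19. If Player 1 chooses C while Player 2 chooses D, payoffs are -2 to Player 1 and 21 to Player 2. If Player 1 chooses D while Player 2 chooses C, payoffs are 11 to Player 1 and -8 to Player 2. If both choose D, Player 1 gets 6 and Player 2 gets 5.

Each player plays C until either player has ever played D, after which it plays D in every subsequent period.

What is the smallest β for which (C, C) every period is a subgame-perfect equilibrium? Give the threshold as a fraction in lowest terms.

2/5

For Player 1: deviation gain 11−9 = 2, per-period punishment loss 9−6 = 3. IC gives β ≥ 2/5.
For Player 2: gain 2, loss 14 per period, so β ≥ 2/16 = 1/8.
The tighter constraint is Player 1's, so cooperation needs β ≥ 2/5.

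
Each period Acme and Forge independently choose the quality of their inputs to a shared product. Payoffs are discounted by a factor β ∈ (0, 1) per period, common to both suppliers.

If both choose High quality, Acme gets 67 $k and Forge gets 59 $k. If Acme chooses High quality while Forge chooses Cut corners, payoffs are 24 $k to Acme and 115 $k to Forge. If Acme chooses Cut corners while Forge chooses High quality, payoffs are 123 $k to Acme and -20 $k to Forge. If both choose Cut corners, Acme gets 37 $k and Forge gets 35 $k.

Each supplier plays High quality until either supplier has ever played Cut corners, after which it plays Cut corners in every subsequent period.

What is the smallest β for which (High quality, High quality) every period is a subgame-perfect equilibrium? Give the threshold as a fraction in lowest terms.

Acme: cooperation gives 67 each period; deviation gives 123 once then 37 forever.
  67/(1−β) ≥ 123 + 37β/(1−β) ⇒ β ≥ 56/86 = 28/43.
Forge: cooperation gives 59 each period; deviation gives 115 once then 35 forever.
  β ≥ 56/80 = 7/10.
Both must hold, so the binding constraint is Forge's: β ≥ 7/10.

7/10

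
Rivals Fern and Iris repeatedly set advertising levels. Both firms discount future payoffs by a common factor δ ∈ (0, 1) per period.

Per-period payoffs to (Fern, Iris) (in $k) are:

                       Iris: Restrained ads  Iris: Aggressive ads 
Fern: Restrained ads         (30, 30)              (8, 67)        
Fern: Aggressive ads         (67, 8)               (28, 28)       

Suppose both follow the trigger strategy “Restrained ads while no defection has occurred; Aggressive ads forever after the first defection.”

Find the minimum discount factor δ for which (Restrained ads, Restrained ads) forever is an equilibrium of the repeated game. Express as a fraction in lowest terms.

30/(1−δ) ≥ 67 + 28δ/(1−δ)
30 ≥ 67 − 39δ
δ ≥ 37/39.

37/39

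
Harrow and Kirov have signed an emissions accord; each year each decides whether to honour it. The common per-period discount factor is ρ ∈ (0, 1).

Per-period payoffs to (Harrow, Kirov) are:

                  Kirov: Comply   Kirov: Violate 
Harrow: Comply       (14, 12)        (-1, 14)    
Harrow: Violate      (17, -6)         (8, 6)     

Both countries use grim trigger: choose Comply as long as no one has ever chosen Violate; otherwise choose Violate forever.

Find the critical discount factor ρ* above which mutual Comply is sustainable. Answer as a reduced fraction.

For Harrow: deviation gain 17−14 = 3, per-period punishment loss 14−8 = 6. IC gives ρ ≥ 3/9 = 1/3.
For Kirov: gain 2, loss 6 per period, so ρ ≥ 2/8 = 1/4.
The tighter constraint is Harrow's, so cooperation needs ρ ≥ 1/3.

1/3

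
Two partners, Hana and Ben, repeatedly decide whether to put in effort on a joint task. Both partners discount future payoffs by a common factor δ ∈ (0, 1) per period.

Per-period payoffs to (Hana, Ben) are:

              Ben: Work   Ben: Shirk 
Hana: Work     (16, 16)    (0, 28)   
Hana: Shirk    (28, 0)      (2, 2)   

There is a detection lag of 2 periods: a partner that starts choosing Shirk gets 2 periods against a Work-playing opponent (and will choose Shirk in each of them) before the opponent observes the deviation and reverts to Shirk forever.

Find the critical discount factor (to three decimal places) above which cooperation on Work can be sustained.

0.679

A deviator earns 28 for 2 periods, then 2 forever; cooperating earns 16 forever. Multiplying the IC by (1−δ):
16 ≥ 28(1−δ^2) + 2δ^2, so 26·δ^2 ≥ 12 and δ^2 ≥ 6/13.
δ ≥ (6/13)^(1/2) ≈ 0.679.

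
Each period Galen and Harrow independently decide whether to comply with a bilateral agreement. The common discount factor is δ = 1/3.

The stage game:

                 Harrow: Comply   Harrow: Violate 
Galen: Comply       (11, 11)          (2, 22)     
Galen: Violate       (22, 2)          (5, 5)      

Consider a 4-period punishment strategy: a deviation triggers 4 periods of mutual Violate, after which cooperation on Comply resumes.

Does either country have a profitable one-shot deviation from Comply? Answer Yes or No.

Comparing payoff streams over the 5 periods until play realigns: cooperate → 11(1+δ+…+δ^4); deviate → 22 + 5(δ+…+δ^4).
Cooperation is sustained iff (11−5)(δ+…+δ^4) ≥ 22−11.
δ+…+δ^4 = 1/3·(1−(1/3)^4)/(1−1/3) = 0.4938, and (22−11)/(11−5) = 1.8333.
0.4938 < 1.8333, so cooperation is not sustainable.

Yes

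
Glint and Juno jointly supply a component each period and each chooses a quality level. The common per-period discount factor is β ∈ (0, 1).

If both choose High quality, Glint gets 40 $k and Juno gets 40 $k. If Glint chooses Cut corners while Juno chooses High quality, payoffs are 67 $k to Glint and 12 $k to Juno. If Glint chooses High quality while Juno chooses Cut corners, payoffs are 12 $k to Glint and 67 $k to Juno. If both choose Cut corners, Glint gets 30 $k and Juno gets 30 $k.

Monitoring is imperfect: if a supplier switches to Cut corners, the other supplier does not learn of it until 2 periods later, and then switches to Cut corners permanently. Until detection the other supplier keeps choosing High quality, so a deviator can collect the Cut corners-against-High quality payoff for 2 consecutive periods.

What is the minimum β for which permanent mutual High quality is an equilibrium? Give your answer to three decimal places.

A deviator earns 67 for 2 periods, then 30 forever; cooperating earns 40 forever. Multiplying the IC by (1−β):
40 ≥ 67(1−β^2) + 30β^2, so 37·β^2 ≥ 27 and β^2 ≥ 27/37.
β ≥ (27/37)^(1/2) ≈ 0.854.

0.854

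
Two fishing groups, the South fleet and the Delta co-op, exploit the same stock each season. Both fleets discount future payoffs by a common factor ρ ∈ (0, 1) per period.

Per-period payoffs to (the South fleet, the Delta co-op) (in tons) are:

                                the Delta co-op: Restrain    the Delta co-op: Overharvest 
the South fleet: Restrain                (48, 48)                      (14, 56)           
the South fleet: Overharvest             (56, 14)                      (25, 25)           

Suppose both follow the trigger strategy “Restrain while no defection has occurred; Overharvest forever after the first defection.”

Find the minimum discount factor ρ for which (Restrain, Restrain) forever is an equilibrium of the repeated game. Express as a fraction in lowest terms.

8/31

Under grim trigger the critical discount factor is (T−C)/(T−P) with T = 56, C = 48, P = 25.
ρ* = (56−48)/(56−25) = 8/31.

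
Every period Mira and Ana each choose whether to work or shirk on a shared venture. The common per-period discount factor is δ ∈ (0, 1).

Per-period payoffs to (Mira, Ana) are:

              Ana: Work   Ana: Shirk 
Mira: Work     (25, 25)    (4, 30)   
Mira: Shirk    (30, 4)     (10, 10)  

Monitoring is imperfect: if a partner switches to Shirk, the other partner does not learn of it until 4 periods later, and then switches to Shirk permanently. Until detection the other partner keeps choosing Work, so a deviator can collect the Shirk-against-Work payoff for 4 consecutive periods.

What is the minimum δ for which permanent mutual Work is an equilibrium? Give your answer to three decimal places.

A deviator earns 30 for 4 periods, then 10 forever; cooperating earns 25 forever. Multiplying the IC by (1−δ):
25 ≥ 30(1−δ^4) + 10δ^4, so 20·δ^4 ≥ 5 and δ^4 ≥ 1/4.
δ ≥ (1/4)^(1/4) ≈ 0.707.

0.707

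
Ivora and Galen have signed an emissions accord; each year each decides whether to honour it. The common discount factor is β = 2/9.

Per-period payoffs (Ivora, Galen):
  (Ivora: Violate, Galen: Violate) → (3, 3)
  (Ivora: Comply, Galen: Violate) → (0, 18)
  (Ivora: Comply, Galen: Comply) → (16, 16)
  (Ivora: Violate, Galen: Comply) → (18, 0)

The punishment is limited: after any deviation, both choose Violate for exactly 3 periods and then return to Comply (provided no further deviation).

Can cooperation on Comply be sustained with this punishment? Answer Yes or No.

Yes

A one-shot deviation gives 18 now, then 3 for 3 periods, then back to 16.
Gain from deviating: (18−16) today; loss: (16−3) in each of the next 3 periods.
No-deviation condition: (16−3)(β+…+β^3) ≥ 18−16, i.e. β+…+β^3 ≥ 2/13.
At β = 2/9: β+…+β^3 = 0.2826 ≥ 0.1538.
So cooperation is sustainable.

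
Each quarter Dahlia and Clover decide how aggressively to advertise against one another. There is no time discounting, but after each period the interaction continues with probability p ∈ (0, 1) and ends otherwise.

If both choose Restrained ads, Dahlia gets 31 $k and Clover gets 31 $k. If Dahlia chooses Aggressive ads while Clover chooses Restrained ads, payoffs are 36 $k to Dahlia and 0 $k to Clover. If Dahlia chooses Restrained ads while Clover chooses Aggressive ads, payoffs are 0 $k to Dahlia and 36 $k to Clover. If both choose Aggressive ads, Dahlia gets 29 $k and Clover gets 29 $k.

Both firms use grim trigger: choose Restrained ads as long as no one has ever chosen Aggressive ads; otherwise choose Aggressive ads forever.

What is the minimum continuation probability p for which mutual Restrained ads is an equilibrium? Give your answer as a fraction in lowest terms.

Expected cooperation value is 31 + p·31 + p²·31 + … = 31/(1−p); deviation gives 36 + p·29/(1−p).
31 ≥ 36(1−p) + 29p ⇒ 7p ≥ 5 ⇒ p ≥ 5/7.

5/7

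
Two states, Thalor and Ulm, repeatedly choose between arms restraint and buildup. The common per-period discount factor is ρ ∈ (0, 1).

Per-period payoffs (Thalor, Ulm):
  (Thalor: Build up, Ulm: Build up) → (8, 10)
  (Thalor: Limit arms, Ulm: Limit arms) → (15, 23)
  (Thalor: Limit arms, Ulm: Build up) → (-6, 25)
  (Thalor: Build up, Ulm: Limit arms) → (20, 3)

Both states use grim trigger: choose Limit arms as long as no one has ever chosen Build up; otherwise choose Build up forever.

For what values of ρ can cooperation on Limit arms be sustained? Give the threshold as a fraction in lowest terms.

Thalor: cooperation gives 15 each period; deviation gives 20 once then 8 forever.
  15/(1−ρ) ≥ 20 + 8ρ/(1−ρ) ⇒ ρ ≥ 5/12.
Ulm: cooperation gives 23 each period; deviation gives 25 once then 10 forever.
  ρ ≥ 2/15.
Both must hold, so the binding constraint is Thalor's: ρ ≥ 5/12.

5/12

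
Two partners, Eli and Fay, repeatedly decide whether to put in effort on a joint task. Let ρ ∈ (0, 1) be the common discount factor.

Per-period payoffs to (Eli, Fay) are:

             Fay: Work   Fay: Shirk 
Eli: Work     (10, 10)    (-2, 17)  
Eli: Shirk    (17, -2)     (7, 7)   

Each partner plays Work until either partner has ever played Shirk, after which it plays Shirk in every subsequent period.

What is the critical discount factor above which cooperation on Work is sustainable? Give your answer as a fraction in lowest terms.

Cooperation forever yields 10 each period: 10/(1−ρ).
Deviating yields 17 once, then 7 forever: 17 + 7ρ/(1−ρ).
No profitable deviation requires 10/(1−ρ) ≥ 17 + 7ρ/(1−ρ).
Multiplying by (1−ρ): 10 ≥ 17(1−ρ) + 7ρ = 17 − 10ρ.
So 10ρ ≥ 7, i.e. ρ ≥ 7/10.

7/10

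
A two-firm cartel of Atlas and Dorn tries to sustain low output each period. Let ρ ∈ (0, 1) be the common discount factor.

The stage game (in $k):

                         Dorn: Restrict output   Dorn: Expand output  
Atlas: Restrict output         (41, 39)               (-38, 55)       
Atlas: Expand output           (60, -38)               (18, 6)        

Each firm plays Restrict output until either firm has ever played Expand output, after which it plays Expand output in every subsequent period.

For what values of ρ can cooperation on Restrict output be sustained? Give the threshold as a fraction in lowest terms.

19/42

Atlas's threshold: (60−41)/(60−18) = 19/42.
Dorn's threshold: (55−39)/(55−6) = 16/49.
19/42 > 16/49, so Atlas binds and ρ* = 19/42.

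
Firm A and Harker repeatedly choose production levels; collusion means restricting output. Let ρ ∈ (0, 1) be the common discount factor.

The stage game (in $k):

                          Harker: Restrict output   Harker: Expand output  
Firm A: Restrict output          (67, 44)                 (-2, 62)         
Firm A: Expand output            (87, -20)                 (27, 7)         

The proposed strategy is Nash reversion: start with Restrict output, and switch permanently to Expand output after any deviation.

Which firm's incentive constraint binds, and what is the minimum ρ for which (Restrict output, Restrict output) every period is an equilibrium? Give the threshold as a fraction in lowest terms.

Firm A's threshold: (87−67)/(87−27) = 1/3.
Harker's threshold: (62−44)/(62−7) = 18/55.
1/3 > 18/55, so Firm A binds and ρ* = 1/3.

Firm A; ρ ≥ 1/3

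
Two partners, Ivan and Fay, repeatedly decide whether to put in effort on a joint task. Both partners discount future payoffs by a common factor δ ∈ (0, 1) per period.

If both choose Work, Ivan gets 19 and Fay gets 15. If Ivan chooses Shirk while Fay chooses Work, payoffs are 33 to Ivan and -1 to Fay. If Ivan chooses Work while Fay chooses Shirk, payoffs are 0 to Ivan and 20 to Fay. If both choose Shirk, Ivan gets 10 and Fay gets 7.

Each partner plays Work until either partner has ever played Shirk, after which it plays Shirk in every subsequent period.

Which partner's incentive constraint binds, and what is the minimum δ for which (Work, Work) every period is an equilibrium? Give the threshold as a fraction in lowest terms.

Ivan; δ ≥ 14/23

For Ivan: deviation gain 33−19 = 14, per-period punishment loss 19−10 = 9. IC gives δ ≥ 14/23.
For Fay: gain 5, loss 8 per period, so δ ≥ 5/13.
The tighter constraint is Ivan's, so cooperation needs δ ≥ 14/23.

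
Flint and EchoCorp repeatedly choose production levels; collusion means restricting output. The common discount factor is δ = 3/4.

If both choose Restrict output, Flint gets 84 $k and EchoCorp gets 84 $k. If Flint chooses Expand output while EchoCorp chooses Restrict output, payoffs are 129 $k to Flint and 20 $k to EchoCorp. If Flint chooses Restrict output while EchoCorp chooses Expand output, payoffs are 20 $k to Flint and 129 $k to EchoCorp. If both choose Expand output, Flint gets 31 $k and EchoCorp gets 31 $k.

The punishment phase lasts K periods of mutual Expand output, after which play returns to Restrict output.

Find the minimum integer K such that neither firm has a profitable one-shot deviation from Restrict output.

IC: δ(1−δ^K)/(1−δ) ≥ (129−84)/(84−31) = 45/53.
With δ = 3/4: need 1 − δ^K ≥ 45/53·(1−3/4)/(3/4), i.e. δ^K ≤ 0.7170.
Since (3/4)^1 = 0.7500 and (3/4)^2 = 0.5625, the smallest such K is 2.

2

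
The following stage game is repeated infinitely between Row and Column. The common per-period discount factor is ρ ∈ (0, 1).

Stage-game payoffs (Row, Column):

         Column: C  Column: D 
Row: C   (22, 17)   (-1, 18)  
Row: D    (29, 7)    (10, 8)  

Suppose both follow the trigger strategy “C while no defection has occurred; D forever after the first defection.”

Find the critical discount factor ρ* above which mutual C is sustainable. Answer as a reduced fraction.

7/19

Row's threshold: (29−22)/(29−10) = 7/19.
Column's threshold: (18−17)/(18−8) = 1/10.
7/19 > 1/10, so Row binds and ρ* = 7/19.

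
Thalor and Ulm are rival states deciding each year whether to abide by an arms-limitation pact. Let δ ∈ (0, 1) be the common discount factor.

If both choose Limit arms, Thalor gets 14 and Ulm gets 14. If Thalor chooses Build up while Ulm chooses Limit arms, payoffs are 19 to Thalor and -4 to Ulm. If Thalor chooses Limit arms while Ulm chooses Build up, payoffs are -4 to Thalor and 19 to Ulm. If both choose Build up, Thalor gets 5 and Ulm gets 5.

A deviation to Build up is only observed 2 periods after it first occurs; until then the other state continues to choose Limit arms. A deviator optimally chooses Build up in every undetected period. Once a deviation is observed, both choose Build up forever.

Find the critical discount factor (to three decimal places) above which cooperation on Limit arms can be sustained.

0.598

Deviating for the 2 undetected periods gains 19−14 = 5 per period over cooperation, then loses 14−5 = 9 per period forever once punishment starts.
Gain: 5(1 + δ + … + δ^1); loss: 9·δ^2/(1−δ).
No profitable deviation ⇔ 5(1−δ^2) ≤ 9·δ^2, i.e. δ^2 ≥ 5/(5+9) = 5/14.
Hence δ ≥ (5/14)^(1/2) ≈ 0.598.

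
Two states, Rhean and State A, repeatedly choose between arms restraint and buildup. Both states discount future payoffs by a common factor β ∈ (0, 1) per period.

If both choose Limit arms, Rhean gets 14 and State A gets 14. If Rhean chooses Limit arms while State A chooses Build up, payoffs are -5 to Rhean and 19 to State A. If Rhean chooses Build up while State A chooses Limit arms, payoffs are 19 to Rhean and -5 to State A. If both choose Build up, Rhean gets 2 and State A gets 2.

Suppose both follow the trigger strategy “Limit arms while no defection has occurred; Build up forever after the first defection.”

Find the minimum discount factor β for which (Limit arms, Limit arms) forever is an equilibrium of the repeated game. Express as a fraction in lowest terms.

5/17

One-period gain from deviating is 19 − 14 = 5. The loss is 14 − 2 = 12 in every subsequent period, with present value 12·β/(1−β).
Deviation is unprofitable when 12·β/(1−β) ≥ 5, i.e. β/(1−β) ≥ 5/12.
Equivalently β ≥ 5/(5+12) = 5/17.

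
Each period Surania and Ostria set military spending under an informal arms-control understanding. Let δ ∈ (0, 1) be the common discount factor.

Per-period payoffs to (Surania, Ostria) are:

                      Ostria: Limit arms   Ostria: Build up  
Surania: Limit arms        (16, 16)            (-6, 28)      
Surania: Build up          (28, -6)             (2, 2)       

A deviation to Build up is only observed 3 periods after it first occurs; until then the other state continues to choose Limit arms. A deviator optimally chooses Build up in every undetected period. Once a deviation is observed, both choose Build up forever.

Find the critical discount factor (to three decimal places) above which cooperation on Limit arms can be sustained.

Deviating for the 3 undetected periods gains 28−16 = 12 per period over cooperation, then loses 16−2 = 14 per period forever once punishment starts.
Gain: 12(1 + δ + … + δ^2); loss: 14·δ^3/(1−δ).
No profitable deviation ⇔ 12(1−δ^3) ≤ 14·δ^3, i.e. δ^3 ≥ 12/(12+14) = 6/13.
Hence δ ≥ (6/13)^(1/3) ≈ 0.773.

0.773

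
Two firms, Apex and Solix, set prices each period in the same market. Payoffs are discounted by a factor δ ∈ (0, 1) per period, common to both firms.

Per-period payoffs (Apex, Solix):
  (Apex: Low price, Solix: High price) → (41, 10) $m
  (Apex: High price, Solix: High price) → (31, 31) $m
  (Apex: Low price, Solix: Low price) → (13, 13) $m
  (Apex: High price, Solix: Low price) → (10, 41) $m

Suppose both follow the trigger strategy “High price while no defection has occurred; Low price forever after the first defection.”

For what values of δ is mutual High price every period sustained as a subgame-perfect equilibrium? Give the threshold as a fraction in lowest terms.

Under grim trigger the critical discount factor is (T−C)/(T−P) with T = 41, C = 31, P = 13.
δ* = (41−31)/(41−13) = 10/28 = 5/14.

5/14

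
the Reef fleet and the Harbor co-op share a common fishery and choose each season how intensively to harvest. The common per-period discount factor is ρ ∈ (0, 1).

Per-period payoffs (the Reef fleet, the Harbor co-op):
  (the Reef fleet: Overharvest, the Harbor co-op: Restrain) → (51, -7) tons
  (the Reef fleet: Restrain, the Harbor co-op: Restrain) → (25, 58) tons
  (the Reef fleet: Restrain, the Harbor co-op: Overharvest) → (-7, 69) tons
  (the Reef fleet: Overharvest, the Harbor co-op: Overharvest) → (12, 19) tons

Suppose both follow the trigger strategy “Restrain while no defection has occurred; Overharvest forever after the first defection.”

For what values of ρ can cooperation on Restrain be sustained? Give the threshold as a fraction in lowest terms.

2/3

the Reef fleet's threshold: (51−25)/(51−12) = 2/3.
the Harbor co-op's threshold: (69−58)/(69−19) = 11/50.
2/3 > 11/50, so the Reef fleet binds and ρ* = 2/3.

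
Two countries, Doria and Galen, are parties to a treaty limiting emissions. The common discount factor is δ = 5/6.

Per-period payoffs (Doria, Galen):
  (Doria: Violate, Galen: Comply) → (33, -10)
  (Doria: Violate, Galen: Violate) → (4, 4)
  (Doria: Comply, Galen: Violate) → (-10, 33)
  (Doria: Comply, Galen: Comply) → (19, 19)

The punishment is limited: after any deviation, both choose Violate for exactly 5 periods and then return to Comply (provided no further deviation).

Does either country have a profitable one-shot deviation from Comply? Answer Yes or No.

Comparing payoff streams over the 6 periods until play realigns: cooperate → 19(1+δ+…+δ^5); deviate → 33 + 4(δ+…+δ^5).
Cooperation is sustained iff (19−4)(δ+…+δ^5) ≥ 33−19.
δ+…+δ^5 = 5/6·(1−(5/6)^5)/(1−5/6) = 2.9906, and (33−19)/(19−4) = 0.9333.
2.9906 ≥ 0.9333, so cooperation is sustainable.

No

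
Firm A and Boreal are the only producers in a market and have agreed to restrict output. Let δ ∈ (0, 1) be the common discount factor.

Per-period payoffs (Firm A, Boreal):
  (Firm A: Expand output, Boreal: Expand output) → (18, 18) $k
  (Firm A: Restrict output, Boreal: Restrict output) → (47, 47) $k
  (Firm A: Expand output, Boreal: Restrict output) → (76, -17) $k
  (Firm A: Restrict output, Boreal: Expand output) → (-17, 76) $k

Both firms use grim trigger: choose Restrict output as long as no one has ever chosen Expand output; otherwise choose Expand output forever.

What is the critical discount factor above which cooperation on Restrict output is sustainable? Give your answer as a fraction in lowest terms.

1/2

Cooperation forever yields 47 each period: 47/(1−δ).
Deviating yields 76 once, then 18 forever: 76 + 18δ/(1−δ).
No profitable deviation requires 47/(1−δ) ≥ 76 + 18δ/(1−δ).
Multiplying by (1−δ): 47 ≥ 76(1−δ) + 18δ = 76 − 58δ.
So 58δ ≥ 29, i.e. δ ≥ 29/58 = 1/2.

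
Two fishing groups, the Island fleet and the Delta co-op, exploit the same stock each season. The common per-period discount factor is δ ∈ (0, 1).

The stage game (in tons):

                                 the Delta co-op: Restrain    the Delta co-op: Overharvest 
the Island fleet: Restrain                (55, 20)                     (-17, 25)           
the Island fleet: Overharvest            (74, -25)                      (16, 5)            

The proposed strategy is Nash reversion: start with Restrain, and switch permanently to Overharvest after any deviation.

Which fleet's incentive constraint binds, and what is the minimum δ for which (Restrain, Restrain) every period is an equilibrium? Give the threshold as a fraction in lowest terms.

the Island fleet's threshold: (74−55)/(74−16) = 19/58.
the Delta co-op's threshold: (25−20)/(25−5) = 1/4.
19/58 > 1/4, so the Island fleet binds and δ* = 19/58.

the Island fleet; δ ≥ 19/58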